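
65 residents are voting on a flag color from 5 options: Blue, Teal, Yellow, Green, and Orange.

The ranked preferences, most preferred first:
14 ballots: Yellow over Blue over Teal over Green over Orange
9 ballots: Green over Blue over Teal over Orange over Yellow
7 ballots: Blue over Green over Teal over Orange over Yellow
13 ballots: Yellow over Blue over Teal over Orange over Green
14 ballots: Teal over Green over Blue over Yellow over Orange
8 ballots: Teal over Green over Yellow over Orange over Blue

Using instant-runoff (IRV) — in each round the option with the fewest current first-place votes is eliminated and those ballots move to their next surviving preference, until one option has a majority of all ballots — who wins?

Teal

Round 1: Blue 7, Teal 22, Yellow 27, Green 9, Orange 0. Orange eliminated.
Round 2: Blue 7, Teal 22, Yellow 27, Green 9. Blue eliminated.
Round 3: Teal 22, Yellow 27, Green 16. Green eliminated.
Round 4: Teal 38, Yellow 27. Teal has a majority (≥33).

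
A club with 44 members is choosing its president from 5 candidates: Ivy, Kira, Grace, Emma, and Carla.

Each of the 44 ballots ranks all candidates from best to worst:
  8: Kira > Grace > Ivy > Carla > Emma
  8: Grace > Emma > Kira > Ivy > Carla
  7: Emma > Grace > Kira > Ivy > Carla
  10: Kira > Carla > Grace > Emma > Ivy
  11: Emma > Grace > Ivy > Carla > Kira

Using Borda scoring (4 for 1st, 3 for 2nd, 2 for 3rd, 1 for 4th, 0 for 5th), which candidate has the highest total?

Grace

Ivy: 8×2 + 8×1 + 7×1 + 10×0 + 11×2 = 53
Kira: 8×4 + 8×2 + 7×2 + 10×4 + 11×0 = 102
Grace: 8×3 + 8×4 + 7×3 + 10×2 + 11×3 = 130
Emma: 8×0 + 8×3 + 7×4 + 10×1 + 11×4 = 106
Carla: 8×1 + 8×0 + 7×0 + 10×3 + 11×1 = 49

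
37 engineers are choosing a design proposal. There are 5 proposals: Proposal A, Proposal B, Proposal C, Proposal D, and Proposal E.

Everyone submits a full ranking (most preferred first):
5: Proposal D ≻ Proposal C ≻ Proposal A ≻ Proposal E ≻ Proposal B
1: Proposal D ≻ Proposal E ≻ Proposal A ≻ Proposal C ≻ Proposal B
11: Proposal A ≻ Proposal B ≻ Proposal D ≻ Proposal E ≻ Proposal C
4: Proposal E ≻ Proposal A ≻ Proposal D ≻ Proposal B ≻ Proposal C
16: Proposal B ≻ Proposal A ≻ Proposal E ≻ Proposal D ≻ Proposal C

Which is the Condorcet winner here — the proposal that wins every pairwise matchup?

Proposal A vs Proposal B: 21–16
Proposal A vs Proposal C: 32–5
Proposal A vs Proposal D: 31–6
Proposal A vs Proposal E: 32–5
Proposal A beats every other proposal.

Proposal A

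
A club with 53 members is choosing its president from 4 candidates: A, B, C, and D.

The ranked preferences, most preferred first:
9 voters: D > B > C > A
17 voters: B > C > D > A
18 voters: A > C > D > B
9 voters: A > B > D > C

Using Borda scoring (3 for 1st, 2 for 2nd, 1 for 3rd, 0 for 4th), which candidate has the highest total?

B

A: 9×0 + 17×0 + 18×3 + 9×3 = 81
B: 9×2 + 17×3 + 18×0 + 9×2 = 87
C: 9×1 + 17×2 + 18×2 + 9×0 = 79
D: 9×3 + 17×1 + 18×1 + 9×1 = 71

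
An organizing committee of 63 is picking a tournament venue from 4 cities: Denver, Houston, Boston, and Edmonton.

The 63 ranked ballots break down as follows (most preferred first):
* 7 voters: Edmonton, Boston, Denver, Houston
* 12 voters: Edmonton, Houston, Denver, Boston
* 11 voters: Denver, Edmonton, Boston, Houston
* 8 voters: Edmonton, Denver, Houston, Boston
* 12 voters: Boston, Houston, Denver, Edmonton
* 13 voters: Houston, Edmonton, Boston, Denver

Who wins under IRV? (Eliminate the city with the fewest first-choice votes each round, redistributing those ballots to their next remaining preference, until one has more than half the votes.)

Edmonton

Round 1: Denver 11, Houston 13, Boston 12, Edmonton 27. Denver eliminated.
Round 2: Houston 13, Boston 12, Edmonton 38. Edmonton has a majority (≥32).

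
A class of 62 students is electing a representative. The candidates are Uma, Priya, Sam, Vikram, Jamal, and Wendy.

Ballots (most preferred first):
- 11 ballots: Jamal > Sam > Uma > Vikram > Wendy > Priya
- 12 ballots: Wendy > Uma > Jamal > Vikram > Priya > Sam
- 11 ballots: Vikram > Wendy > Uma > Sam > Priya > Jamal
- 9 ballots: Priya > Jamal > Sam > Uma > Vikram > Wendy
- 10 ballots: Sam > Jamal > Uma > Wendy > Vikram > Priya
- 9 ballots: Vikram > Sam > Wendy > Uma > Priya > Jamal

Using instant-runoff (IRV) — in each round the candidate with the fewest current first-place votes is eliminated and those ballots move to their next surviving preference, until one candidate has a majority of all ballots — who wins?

Round 1: Uma 0, Priya 9, Sam 10, Vikram 20, Jamal 11, Wendy 12. Uma eliminated.
Round 2: Priya 9, Sam 10, Vikram 20, Jamal 11, Wendy 12. Priya eliminated.
Round 3: Sam 10, Vikram 20, Jamal 20, Wendy 12. Sam eliminated.
Round 4: Vikram 20, Jamal 30, Wendy 12. Wendy eliminated.
Round 5: Vikram 20, Jamal 42. Jamal has a majority (≥32).

Jamal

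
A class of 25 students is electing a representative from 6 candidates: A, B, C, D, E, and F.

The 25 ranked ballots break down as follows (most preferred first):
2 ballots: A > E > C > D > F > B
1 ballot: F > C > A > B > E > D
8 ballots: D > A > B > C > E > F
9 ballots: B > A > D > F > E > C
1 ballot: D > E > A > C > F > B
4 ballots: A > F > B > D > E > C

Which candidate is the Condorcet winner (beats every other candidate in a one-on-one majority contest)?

A vs B: 16–9
A vs C: 24–1
A vs D: 16–9
A vs E: 24–1
A vs F: 24–1
A beats every other candidate.

A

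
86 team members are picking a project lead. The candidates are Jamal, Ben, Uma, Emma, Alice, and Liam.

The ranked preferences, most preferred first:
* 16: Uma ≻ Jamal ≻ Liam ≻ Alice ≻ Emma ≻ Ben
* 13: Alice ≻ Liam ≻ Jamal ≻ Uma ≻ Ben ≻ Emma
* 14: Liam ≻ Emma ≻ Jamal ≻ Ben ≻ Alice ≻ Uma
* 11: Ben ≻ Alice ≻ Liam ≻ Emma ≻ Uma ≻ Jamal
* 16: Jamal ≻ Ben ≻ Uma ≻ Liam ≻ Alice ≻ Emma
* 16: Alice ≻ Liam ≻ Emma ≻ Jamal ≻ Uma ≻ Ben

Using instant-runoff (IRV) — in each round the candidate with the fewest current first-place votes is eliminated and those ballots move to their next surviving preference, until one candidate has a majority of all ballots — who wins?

Jamal

Round 1: Jamal 16, Ben 11, Uma 16, Emma 0, Alice 29, Liam 14. Emma eliminated.
Round 2: Jamal 16, Ben 11, Uma 16, Alice 29, Liam 14. Ben eliminated.
Round 3: Jamal 16, Uma 16, Alice 40, Liam 14. Liam eliminated.
Round 4: Jamal 30, Uma 16, Alice 40. Uma eliminated.
Round 5: Jamal 46, Alice 40. Jamal has a majority (≥44).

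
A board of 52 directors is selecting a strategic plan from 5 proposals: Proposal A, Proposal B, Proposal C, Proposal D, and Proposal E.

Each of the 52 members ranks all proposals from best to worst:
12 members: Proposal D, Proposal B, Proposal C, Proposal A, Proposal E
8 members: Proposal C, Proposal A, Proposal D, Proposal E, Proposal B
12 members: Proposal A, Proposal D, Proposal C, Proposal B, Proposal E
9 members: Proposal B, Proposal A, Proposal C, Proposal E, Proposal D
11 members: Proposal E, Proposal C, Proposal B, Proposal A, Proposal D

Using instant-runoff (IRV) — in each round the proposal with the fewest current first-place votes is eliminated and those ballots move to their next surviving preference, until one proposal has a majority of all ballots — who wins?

Proposal A

Round 1: Proposal A 12, Proposal B 9, Proposal C 8, Proposal D 12, Proposal E 11. Proposal C eliminated.
Round 2: Proposal A 20, Proposal B 9, Proposal D 12, Proposal E 11. Proposal B eliminated.
Round 3: Proposal A 29, Proposal D 12, Proposal E 11. Proposal A has a majority (≥27).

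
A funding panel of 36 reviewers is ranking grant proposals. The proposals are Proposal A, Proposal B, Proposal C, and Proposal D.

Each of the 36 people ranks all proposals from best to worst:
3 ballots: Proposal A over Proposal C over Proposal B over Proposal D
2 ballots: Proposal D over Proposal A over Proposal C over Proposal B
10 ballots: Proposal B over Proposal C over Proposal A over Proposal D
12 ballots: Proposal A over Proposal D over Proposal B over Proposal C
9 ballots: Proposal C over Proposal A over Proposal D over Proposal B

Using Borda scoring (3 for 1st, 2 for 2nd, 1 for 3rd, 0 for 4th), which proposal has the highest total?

Proposal A

Proposal A: 3×3 + 2×2 + 10×1 + 12×3 + 9×2 = 77
Proposal B: 3×1 + 2×0 + 10×3 + 12×1 + 9×0 = 45
Proposal C: 3×2 + 2×1 + 10×2 + 12×0 + 9×3 = 55
Proposal D: 3×0 + 2×3 + 10×0 + 12×2 + 9×1 = 39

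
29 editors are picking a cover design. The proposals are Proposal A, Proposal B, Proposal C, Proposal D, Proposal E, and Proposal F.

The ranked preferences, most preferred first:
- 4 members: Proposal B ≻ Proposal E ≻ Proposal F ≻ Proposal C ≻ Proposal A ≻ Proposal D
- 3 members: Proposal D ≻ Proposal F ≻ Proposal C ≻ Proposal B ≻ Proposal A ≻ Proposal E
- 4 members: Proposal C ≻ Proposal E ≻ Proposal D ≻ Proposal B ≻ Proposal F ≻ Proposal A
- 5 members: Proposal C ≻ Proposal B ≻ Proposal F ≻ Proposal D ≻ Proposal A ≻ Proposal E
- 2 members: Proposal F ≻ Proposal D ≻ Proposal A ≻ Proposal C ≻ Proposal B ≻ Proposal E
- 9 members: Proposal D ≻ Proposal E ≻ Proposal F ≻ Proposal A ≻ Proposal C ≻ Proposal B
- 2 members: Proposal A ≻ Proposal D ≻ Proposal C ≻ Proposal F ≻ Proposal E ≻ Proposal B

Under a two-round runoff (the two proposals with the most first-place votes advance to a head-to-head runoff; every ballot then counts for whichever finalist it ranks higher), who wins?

Proposal D

Round 1 first-place votes: Proposal A 2, Proposal B 4, Proposal C 9, Proposal D 12, Proposal E 0, Proposal F 2. Proposal D and Proposal C advance.
Runoff: Proposal D is ranked above Proposal C on 16 ballots, Proposal C above Proposal D on 13.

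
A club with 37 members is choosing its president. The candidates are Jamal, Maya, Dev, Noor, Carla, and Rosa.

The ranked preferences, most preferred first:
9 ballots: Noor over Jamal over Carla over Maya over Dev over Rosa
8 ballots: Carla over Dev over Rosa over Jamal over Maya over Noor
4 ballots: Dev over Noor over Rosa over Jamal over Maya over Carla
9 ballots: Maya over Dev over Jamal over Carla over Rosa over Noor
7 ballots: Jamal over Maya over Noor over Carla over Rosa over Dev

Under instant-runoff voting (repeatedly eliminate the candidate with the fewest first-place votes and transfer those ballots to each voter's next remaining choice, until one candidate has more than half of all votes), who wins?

Round 1: Jamal 7, Maya 9, Dev 4, Noor 9, Carla 8, Rosa 0. Rosa eliminated.
Round 2: Jamal 7, Maya 9, Dev 4, Noor 9, Carla 8. Dev eliminated.
Round 3: Jamal 7, Maya 9, Noor 13, Carla 8. Jamal eliminated.
Round 4: Maya 16, Noor 13, Carla 8. Carla eliminated.
Round 5: Maya 24, Noor 13. Maya has a majority (≥19).

Maya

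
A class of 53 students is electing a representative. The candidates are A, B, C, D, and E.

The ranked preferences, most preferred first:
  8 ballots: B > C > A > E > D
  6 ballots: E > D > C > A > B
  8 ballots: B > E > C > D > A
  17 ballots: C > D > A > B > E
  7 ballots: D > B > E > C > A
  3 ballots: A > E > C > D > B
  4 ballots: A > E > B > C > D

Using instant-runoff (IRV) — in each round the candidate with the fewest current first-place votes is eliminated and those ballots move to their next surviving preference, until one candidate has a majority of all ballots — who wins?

B

Round 1: A 7, B 16, C 17, D 7, E 6. E eliminated.
Round 2: A 7, B 16, C 17, D 13. A eliminated.
Round 3: B 20, C 20, D 13. D eliminated.
Round 4: B 27, C 26. B has a majority (≥27).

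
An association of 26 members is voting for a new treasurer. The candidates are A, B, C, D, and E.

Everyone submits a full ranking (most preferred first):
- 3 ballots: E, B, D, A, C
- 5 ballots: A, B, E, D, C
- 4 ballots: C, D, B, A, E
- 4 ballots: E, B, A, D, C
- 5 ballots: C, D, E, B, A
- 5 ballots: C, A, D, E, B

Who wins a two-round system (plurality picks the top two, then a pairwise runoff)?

Round 1 first-place votes: A 5, B 0, C 14, D 0, E 7. C and E advance.
Runoff: C is ranked above E on 14 ballots, E above C on 12.

C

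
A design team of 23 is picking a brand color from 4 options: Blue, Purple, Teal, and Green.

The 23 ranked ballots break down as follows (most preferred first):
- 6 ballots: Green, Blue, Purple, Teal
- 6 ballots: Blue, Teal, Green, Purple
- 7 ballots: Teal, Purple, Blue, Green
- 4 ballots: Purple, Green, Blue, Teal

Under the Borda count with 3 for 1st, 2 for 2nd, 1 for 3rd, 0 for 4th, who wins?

Blue: 6×2 + 6×3 + 7×1 + 4×1 = 41
Purple: 6×1 + 6×0 + 7×2 + 4×3 = 32
Teal: 6×0 + 6×2 + 7×3 + 4×0 = 33
Green: 6×3 + 6×1 + 7×0 + 4×2 = 32

Blue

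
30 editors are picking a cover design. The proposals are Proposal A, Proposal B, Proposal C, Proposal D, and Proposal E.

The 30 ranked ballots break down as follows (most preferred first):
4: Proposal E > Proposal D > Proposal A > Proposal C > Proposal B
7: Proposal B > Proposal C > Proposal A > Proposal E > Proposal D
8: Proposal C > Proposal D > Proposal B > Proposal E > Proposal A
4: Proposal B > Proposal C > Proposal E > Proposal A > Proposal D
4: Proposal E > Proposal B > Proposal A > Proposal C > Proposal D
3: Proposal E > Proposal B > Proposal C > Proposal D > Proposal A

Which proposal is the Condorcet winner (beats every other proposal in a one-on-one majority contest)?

Proposal B vs Proposal A: 26–4
Proposal B vs Proposal C: 18–12
Proposal B vs Proposal D: 18–12
Proposal B vs Proposal E: 19–11
Proposal B beats every other proposal.

Proposal B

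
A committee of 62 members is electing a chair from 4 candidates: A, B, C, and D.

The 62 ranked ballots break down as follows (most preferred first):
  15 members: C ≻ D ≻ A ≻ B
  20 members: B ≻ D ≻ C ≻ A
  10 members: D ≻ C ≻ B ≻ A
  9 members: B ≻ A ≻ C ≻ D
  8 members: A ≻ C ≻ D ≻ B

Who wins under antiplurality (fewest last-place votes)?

Last-place votes: A 30, B 23, C 0, D 9.

C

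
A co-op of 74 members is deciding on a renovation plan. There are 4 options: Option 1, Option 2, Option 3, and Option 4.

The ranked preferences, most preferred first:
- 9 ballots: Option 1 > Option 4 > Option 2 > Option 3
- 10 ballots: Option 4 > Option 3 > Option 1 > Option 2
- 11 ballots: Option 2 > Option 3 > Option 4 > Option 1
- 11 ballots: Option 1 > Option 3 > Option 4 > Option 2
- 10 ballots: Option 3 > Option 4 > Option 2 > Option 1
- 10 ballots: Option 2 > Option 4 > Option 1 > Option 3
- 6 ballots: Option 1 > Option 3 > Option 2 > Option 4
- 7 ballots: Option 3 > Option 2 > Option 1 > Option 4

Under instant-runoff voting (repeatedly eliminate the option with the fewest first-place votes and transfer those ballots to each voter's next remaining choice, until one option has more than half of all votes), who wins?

Round 1: Option 1 26, Option 2 21, Option 3 17, Option 4 10. Option 4 eliminated.
Round 2: Option 1 26, Option 2 21, Option 3 27. Option 2 eliminated.
Round 3: Option 1 36, Option 3 38. Option 3 has a majority (≥38).

Option 3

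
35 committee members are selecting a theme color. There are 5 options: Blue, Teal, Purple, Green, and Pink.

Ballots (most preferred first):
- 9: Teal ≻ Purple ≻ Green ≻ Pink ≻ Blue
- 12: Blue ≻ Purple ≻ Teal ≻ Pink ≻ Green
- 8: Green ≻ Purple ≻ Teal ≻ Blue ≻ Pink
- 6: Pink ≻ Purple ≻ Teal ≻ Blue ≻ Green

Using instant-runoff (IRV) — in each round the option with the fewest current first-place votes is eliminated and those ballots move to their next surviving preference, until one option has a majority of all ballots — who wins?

Round 1: Blue 12, Teal 9, Purple 0, Green 8, Pink 6. Purple eliminated.
Round 2: Blue 12, Teal 9, Green 8, Pink 6. Pink eliminated.
Round 3: Blue 12, Teal 15, Green 8. Green eliminated.
Round 4: Blue 12, Teal 23. Teal has a majority (≥18).

Teal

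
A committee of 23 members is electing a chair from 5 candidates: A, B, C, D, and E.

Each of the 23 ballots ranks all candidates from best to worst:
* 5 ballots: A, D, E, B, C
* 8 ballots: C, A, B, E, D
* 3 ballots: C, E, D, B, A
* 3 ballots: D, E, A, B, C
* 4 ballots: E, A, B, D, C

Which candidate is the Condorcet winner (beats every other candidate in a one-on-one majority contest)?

A

A vs B: 20–3
A vs C: 12–11
A vs D: 17–6
A vs E: 13–10
A beats every other candidate.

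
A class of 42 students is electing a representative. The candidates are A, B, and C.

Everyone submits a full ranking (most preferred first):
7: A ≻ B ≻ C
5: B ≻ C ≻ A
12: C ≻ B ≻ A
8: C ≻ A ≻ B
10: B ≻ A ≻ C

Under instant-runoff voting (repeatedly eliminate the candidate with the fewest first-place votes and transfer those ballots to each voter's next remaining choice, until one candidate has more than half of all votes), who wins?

B

Round 1: A 7, B 15, C 20. A eliminated.
Round 2: B 22, C 20. B has a majority (≥22).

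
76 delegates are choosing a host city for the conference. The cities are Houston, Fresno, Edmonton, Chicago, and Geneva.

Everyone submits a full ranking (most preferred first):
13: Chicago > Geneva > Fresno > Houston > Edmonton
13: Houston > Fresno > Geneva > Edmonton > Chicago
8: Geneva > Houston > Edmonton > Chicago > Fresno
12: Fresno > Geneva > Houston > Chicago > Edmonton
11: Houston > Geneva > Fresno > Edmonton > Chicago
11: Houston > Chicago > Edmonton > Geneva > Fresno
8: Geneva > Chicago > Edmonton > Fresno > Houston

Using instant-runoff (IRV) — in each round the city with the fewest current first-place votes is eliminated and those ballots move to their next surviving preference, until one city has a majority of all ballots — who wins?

Geneva

Round 1: Houston 35, Fresno 12, Edmonton 0, Chicago 13, Geneva 16. Edmonton eliminated.
Round 2: Houston 35, Fresno 12, Chicago 13, Geneva 16. Fresno eliminated.
Round 3: Houston 35, Chicago 13, Geneva 28. Chicago eliminated.
Round 4: Houston 35, Geneva 41. Geneva has a majority (≥39).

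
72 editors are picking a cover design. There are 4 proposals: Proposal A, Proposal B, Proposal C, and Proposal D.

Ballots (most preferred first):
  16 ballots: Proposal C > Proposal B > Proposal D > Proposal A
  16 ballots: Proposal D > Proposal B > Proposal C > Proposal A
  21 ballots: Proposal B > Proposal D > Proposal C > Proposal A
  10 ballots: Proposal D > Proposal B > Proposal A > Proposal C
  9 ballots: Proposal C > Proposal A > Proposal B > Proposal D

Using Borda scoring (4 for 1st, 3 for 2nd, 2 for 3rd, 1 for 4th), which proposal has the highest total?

Proposal B

Proposal A: 16×1 + 16×1 + 21×1 + 10×2 + 9×3 = 100
Proposal B: 16×3 + 16×3 + 21×4 + 10×3 + 9×2 = 228
Proposal C: 16×4 + 16×2 + 21×2 + 10×1 + 9×4 = 184
Proposal D: 16×2 + 16×4 + 21×3 + 10×4 + 9×1 = 208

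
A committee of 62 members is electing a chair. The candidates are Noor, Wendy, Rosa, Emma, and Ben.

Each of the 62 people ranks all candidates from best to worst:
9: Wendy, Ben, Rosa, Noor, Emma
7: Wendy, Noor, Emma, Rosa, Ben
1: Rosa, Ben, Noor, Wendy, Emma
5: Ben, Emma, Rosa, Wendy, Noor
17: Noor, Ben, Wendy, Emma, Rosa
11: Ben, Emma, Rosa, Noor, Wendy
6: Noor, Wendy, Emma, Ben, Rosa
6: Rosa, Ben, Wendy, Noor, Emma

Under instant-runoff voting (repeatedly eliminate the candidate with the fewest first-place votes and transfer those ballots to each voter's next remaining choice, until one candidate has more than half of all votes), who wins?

Round 1: Noor 23, Wendy 16, Rosa 7, Emma 0, Ben 16. Emma eliminated.
Round 2: Noor 23, Wendy 16, Rosa 7, Ben 16. Rosa eliminated.
Round 3: Noor 23, Wendy 16, Ben 23. Wendy eliminated.
Round 4: Noor 30, Ben 32. Ben has a majority (≥32).

Ben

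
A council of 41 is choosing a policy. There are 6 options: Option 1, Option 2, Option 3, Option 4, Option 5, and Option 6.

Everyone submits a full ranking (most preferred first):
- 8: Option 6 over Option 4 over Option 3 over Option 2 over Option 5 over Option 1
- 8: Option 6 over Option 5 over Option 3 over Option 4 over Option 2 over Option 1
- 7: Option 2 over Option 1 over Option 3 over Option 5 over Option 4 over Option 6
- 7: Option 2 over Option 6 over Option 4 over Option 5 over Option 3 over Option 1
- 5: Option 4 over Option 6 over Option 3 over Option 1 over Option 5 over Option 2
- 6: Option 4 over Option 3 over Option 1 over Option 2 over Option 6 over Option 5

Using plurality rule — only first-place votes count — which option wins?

Option 6

First-place votes: Option 1 0, Option 2 14, Option 3 0, Option 4 11, Option 5 0, Option 6 16.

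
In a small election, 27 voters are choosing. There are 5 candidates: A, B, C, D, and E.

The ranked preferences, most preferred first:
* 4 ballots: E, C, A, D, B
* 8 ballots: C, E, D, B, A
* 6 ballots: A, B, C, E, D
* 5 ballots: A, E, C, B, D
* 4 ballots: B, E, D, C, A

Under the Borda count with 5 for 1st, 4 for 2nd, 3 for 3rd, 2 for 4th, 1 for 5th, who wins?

E

A: 4×3 + 8×1 + 6×5 + 5×5 + 4×1 = 79
B: 4×1 + 8×2 + 6×4 + 5×2 + 4×5 = 74
C: 4×4 + 8×5 + 6×3 + 5×3 + 4×2 = 97
D: 4×2 + 8×3 + 6×1 + 5×1 + 4×3 = 55
E: 4×5 + 8×4 + 6×2 + 5×4 + 4×4 = 100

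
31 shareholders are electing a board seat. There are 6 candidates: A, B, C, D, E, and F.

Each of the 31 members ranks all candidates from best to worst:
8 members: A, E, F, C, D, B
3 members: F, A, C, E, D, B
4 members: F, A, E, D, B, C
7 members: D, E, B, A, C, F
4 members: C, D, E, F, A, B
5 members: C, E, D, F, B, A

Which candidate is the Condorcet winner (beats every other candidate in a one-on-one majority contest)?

E

E vs A: 16–15
E vs B: 31–0
E vs C: 19–12
E vs D: 20–11
E vs F: 24–7
E beats every other candidate.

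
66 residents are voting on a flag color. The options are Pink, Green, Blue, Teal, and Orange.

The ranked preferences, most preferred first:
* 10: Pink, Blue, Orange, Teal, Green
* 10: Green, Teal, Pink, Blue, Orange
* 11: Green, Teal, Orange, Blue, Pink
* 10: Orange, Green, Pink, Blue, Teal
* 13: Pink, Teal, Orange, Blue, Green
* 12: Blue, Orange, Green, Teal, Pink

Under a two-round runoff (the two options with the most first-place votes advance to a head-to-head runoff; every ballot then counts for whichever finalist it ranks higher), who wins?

Green

Round 1 first-place votes: Pink 23, Green 21, Blue 12, Teal 0, Orange 10. Pink and Green advance.
Runoff: Pink is ranked above Green on 23 ballots, Green above Pink on 43.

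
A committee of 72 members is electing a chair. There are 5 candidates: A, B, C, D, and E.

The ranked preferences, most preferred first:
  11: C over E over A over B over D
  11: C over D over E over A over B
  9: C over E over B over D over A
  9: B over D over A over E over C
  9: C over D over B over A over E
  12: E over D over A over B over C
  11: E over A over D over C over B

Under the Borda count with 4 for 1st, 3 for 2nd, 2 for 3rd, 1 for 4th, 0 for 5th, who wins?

A: 11×2 + 11×1 + 9×0 + 9×2 + 9×1 + 12×2 + 11×3 = 117
B: 11×1 + 11×0 + 9×2 + 9×4 + 9×2 + 12×1 + 11×0 = 95
C: 11×4 + 11×4 + 9×4 + 9×0 + 9×4 + 12×0 + 11×1 = 171
D: 11×0 + 11×3 + 9×1 + 9×3 + 9×3 + 12×3 + 11×2 = 154
E: 11×3 + 11×2 + 9×3 + 9×1 + 9×0 + 12×4 + 11×4 = 183

E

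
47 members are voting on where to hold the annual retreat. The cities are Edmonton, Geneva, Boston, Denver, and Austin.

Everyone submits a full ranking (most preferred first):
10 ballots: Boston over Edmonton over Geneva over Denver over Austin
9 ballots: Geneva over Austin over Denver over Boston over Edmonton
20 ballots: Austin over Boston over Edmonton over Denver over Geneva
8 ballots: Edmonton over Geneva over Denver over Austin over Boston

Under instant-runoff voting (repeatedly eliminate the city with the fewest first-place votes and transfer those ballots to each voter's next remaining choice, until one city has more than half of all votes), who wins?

Geneva

Round 1: Edmonton 8, Geneva 9, Boston 10, Denver 0, Austin 20. Denver eliminated.
Round 2: Edmonton 8, Geneva 9, Boston 10, Austin 20. Edmonton eliminated.
Round 3: Geneva 17, Boston 10, Austin 20. Boston eliminated.
Round 4: Geneva 27, Austin 20. Geneva has a majority (≥24).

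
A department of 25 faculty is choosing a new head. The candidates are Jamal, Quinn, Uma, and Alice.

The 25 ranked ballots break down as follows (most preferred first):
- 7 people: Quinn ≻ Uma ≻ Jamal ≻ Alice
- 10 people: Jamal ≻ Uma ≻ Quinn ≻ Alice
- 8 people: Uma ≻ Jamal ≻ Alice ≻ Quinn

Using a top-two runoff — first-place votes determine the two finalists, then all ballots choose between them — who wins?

Round 1 first-place votes: Jamal 10, Quinn 7, Uma 8, Alice 0. Jamal and Uma advance.
Runoff: Jamal is ranked above Uma on 10 ballots, Uma above Jamal on 15.

Uma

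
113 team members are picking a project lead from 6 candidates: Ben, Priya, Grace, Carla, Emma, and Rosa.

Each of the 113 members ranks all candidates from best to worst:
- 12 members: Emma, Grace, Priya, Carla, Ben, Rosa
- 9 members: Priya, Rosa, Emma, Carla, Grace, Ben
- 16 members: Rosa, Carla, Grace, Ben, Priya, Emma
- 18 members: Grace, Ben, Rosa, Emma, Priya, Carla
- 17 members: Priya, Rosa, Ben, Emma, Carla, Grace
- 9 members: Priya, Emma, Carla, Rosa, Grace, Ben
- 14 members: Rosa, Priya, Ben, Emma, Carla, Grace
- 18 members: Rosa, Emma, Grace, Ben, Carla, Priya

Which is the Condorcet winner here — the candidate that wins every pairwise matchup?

Rosa vs Ben: 83–30
Rosa vs Priya: 66–47
Rosa vs Grace: 83–30
Rosa vs Carla: 92–21
Rosa vs Emma: 92–21
Rosa beats every other candidate.

Rosa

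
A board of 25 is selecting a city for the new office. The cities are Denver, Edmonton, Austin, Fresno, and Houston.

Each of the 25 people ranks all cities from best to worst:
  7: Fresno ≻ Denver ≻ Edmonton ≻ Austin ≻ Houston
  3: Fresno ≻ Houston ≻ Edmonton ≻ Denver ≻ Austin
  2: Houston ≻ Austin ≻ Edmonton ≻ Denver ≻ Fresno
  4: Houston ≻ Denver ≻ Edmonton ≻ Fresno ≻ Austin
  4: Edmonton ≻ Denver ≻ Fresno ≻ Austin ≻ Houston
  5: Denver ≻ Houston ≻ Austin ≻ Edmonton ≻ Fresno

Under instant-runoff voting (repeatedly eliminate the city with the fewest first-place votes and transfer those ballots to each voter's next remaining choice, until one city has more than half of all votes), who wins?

Denver

Round 1: Denver 5, Edmonton 4, Austin 0, Fresno 10, Houston 6. Austin eliminated.
Round 2: Denver 5, Edmonton 4, Fresno 10, Houston 6. Edmonton eliminated.
Round 3: Denver 9, Fresno 10, Houston 6. Houston eliminated.
Round 4: Denver 15, Fresno 10. Denver has a majority (≥13).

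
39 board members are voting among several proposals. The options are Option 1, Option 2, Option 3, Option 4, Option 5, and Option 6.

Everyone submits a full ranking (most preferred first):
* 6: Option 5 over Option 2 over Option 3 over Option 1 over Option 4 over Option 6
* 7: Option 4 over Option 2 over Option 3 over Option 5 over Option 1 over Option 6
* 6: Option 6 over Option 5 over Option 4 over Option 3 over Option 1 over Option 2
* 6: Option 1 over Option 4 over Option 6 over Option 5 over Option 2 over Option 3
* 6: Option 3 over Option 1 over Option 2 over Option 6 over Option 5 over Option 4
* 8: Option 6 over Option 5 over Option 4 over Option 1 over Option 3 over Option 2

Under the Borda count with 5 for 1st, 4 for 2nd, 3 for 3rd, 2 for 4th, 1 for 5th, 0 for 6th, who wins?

Option 1: 6×2 + 7×1 + 6×1 + 6×5 + 6×4 + 8×2 = 95
Option 2: 6×4 + 7×4 + 6×0 + 6×1 + 6×3 + 8×0 = 76
Option 3: 6×3 + 7×3 + 6×2 + 6×0 + 6×5 + 8×1 = 89
Option 4: 6×1 + 7×5 + 6×3 + 6×4 + 6×0 + 8×3 = 107
Option 5: 6×5 + 7×2 + 6×4 + 6×2 + 6×1 + 8×4 = 118
Option 6: 6×0 + 7×0 + 6×5 + 6×3 + 6×2 + 8×5 = 100

Option 5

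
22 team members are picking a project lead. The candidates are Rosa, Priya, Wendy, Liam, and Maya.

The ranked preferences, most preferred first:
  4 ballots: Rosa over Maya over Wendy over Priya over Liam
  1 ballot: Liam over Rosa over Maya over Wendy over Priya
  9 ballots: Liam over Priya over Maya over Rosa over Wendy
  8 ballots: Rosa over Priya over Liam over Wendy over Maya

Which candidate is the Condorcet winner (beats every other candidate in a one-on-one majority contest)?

Rosa vs Priya: 13–9
Rosa vs Wendy: 22–0
Rosa vs Liam: 12–10
Rosa vs Maya: 13–9
Rosa beats every other candidate.

Rosa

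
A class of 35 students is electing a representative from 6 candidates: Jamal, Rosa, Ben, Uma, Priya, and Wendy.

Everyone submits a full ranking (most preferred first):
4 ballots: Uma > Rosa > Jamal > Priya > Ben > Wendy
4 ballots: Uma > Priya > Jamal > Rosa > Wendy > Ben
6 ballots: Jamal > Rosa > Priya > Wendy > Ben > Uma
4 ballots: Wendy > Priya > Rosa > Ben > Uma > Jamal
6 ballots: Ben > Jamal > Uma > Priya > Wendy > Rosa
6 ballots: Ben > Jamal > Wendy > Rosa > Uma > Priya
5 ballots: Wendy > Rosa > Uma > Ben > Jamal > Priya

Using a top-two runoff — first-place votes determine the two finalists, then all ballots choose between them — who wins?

Round 1 first-place votes: Jamal 6, Rosa 0, Ben 12, Uma 8, Priya 0, Wendy 9. Ben and Wendy advance.
Runoff: Ben is ranked above Wendy on 16 ballots, Wendy above Ben on 19.

Wendy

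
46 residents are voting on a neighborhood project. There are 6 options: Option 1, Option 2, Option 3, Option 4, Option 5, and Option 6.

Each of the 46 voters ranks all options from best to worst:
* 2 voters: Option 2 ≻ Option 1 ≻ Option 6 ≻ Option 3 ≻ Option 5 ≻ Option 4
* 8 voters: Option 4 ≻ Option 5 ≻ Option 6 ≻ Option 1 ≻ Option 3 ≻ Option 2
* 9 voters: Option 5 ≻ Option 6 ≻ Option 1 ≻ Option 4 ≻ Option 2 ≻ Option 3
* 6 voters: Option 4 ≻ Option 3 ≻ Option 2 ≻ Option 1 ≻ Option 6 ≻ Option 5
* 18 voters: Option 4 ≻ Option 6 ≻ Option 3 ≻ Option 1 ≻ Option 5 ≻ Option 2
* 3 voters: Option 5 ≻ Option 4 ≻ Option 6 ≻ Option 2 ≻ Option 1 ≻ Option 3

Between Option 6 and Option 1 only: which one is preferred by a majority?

Option 6

Option 6 is ranked above Option 1 on 38 ballots; Option 1 above Option 6 on 8.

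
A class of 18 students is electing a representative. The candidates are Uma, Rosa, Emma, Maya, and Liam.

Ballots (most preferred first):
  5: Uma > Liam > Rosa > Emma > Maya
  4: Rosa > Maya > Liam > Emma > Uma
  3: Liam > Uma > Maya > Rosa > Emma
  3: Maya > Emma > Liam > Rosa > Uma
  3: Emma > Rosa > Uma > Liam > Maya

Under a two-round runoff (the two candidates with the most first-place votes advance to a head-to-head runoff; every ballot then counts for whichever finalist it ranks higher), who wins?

Round 1 first-place votes: Uma 5, Rosa 4, Emma 3, Maya 3, Liam 3. Uma and Rosa advance.
Runoff: Uma is ranked above Rosa on 8 ballots, Rosa above Uma on 10.

Rosa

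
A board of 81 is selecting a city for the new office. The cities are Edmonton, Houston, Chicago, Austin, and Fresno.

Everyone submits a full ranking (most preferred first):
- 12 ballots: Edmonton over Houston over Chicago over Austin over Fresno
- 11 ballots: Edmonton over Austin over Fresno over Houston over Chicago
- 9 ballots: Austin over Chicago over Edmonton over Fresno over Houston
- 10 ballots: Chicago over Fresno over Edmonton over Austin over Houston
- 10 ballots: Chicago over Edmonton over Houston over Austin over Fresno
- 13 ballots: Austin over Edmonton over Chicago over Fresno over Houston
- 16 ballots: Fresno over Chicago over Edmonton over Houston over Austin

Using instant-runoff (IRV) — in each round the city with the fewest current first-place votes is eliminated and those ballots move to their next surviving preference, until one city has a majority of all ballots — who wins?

Round 1: Edmonton 23, Houston 0, Chicago 20, Austin 22, Fresno 16. Houston eliminated.
Round 2: Edmonton 23, Chicago 20, Austin 22, Fresno 16. Fresno eliminated.
Round 3: Edmonton 23, Chicago 36, Austin 22. Austin eliminated.
Round 4: Edmonton 36, Chicago 45. Chicago has a majority (≥41).

Chicago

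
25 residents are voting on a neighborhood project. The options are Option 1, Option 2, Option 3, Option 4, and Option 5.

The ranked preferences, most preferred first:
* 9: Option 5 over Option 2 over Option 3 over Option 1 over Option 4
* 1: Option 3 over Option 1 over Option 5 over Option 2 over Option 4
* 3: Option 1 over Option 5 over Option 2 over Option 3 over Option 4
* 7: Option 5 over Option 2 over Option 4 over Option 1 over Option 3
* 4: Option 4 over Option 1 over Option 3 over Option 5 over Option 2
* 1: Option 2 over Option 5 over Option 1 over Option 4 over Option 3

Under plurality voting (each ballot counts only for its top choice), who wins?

First-place votes: Option 1 3, Option 2 1, Option 3 1, Option 4 4, Option 5 16.

Option 5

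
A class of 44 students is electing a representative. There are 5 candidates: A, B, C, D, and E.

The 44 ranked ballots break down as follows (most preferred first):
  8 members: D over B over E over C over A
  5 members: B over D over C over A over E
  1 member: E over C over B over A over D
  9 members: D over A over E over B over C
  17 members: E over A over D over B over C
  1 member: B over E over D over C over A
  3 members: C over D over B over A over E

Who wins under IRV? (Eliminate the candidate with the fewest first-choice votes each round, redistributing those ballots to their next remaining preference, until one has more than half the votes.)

D

Round 1: A 0, B 6, C 3, D 17, E 18. A eliminated.
Round 2: B 6, C 3, D 17, E 18. C eliminated.
Round 3: B 6, D 20, E 18. B eliminated.
Round 4: D 25, E 19. D has a majority (≥23).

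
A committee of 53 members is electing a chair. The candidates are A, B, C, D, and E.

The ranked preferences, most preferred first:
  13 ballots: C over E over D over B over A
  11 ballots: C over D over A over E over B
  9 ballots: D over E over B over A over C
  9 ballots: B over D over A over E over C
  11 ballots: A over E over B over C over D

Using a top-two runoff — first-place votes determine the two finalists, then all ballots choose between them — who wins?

A

Round 1 first-place votes: A 11, B 9, C 24, D 9, E 0. C and A advance.
Runoff: C is ranked above A on 24 ballots, A above C on 29.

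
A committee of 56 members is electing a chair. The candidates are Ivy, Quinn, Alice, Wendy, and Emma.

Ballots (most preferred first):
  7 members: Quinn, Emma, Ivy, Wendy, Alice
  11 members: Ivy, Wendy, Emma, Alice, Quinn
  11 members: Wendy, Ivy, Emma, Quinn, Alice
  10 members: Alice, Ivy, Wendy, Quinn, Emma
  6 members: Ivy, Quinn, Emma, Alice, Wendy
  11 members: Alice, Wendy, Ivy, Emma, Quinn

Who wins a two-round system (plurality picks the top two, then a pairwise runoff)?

Round 1 first-place votes: Ivy 17, Quinn 7, Alice 21, Wendy 11, Emma 0. Alice and Ivy advance.
Runoff: Alice is ranked above Ivy on 21 ballots, Ivy above Alice on 35.

Ivy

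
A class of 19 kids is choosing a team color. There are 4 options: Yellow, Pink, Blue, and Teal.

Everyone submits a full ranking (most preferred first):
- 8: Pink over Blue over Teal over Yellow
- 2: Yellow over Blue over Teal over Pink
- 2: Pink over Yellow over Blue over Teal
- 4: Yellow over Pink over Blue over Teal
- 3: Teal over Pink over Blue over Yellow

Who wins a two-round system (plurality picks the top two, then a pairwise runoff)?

Round 1 first-place votes: Yellow 6, Pink 10, Blue 0, Teal 3. Pink and Yellow advance.
Runoff: Pink is ranked above Yellow on 13 ballots, Yellow above Pink on 6.

Pink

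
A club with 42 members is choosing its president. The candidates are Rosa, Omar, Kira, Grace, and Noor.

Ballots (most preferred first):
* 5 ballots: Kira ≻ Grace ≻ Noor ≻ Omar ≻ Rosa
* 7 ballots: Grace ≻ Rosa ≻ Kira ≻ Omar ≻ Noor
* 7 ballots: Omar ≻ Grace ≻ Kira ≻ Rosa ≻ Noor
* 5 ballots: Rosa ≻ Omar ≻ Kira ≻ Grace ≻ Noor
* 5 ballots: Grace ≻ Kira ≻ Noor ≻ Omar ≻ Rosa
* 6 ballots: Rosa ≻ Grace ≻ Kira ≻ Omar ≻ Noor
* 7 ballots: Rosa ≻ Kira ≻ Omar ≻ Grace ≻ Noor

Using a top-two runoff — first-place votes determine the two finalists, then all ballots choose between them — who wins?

Grace

Round 1 first-place votes: Rosa 18, Omar 7, Kira 5, Grace 12, Noor 0. Rosa and Grace advance.
Runoff: Rosa is ranked above Grace on 18 ballots, Grace above Rosa on 24.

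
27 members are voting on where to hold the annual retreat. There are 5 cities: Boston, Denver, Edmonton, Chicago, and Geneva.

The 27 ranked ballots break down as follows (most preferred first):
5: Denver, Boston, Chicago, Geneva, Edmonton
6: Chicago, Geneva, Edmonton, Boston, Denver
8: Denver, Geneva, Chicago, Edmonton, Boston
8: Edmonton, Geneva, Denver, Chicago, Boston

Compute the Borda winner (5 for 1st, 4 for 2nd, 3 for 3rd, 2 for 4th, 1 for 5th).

Boston: 5×4 + 6×2 + 8×1 + 8×1 = 48
Denver: 5×5 + 6×1 + 8×5 + 8×3 = 95
Edmonton: 5×1 + 6×3 + 8×2 + 8×5 = 79
Chicago: 5×3 + 6×5 + 8×3 + 8×2 = 85
Geneva: 5×2 + 6×4 + 8×4 + 8×4 = 98

Geneva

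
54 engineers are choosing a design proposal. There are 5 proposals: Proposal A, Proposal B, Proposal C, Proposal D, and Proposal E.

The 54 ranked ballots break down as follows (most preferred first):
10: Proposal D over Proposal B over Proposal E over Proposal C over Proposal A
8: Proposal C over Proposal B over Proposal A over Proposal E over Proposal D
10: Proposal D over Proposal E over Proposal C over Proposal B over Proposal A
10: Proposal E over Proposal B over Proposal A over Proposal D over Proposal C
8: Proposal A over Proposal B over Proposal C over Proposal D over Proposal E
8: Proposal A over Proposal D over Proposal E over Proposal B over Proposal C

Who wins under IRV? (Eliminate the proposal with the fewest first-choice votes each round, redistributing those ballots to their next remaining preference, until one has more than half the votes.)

Proposal A

Round 1: Proposal A 16, Proposal B 0, Proposal C 8, Proposal D 20, Proposal E 10. Proposal B eliminated.
Round 2: Proposal A 16, Proposal C 8, Proposal D 20, Proposal E 10. Proposal C eliminated.
Round 3: Proposal A 24, Proposal D 20, Proposal E 10. Proposal E eliminated.
Round 4: Proposal A 34, Proposal D 20. Proposal A has a majority (≥28).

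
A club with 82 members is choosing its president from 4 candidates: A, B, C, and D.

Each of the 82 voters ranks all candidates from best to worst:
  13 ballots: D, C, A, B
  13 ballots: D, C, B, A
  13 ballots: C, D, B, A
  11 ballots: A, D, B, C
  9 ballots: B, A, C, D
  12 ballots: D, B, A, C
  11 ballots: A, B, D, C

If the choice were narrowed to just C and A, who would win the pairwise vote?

A

C is ranked above A on 39 ballots; A above C on 43.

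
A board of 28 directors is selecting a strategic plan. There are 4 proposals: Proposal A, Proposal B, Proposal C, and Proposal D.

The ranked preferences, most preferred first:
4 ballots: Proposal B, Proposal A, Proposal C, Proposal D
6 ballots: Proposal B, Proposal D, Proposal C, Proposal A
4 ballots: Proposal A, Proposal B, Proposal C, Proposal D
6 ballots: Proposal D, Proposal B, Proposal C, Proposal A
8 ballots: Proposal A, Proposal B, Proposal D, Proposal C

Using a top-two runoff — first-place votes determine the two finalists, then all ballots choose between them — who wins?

Round 1 first-place votes: Proposal A 12, Proposal B 10, Proposal C 0, Proposal D 6. Proposal A and Proposal B advance.
Runoff: Proposal A is ranked above Proposal B on 12 ballots, Proposal B above Proposal A on 16.

Proposal B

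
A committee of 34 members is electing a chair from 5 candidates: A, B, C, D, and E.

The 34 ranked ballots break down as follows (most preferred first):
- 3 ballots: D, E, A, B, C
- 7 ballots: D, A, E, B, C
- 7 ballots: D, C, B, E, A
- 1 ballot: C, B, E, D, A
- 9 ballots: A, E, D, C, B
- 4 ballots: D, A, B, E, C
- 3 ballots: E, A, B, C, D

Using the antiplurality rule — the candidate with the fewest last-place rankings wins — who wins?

Last-place votes: A 8, B 9, C 14, D 3, E 0.

E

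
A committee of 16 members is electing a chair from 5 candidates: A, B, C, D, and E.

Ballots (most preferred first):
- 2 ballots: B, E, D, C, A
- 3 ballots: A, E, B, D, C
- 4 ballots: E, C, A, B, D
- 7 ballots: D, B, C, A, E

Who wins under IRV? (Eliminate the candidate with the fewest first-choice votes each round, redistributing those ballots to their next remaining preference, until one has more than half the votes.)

E

Round 1: A 3, B 2, C 0, D 7, E 4. C eliminated.
Round 2: A 3, B 2, D 7, E 4. B eliminated.
Round 3: A 3, D 7, E 6. A eliminated.
Round 4: D 7, E 9. E has a majority (≥9).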